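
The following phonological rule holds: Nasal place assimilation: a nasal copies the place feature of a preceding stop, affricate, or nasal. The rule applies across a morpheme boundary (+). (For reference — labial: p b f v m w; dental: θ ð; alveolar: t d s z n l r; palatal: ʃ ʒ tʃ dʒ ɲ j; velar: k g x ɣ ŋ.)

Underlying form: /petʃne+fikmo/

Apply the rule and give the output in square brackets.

[petʃɲe+fikŋo]

/n/ after /tʃ/ (palatal) → [ɲ]
/m/ after /k/ (velar) → [ŋ]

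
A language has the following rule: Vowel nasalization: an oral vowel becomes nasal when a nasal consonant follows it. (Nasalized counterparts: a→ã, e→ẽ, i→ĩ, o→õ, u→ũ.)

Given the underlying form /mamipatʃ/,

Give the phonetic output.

[mãmipatʃ]

/a/ before nasal /m/ → [ã]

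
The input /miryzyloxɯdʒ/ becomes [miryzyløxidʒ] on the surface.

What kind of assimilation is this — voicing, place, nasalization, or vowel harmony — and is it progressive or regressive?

vowel harmony, progressive

/o/→[ø] /ɯ/→[i].
Vowels agree with the first vowel, so the harmony is progressive.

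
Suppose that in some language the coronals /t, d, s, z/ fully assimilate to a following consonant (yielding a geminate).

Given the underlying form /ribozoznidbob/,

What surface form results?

/z/ before /n/ → [n] (total assimilation)
/d/ before /b/ → [b] (total assimilation)

[ribozonnibbob]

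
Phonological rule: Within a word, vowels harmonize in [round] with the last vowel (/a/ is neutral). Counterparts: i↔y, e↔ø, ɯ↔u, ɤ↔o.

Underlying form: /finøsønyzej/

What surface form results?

[finesenizej]

/ø/ harmonizes with /e/ ([-round]) → [e]
/ø/ harmonizes with /e/ ([-round]) → [e]
/y/ harmonizes with /e/ ([-round]) → [i]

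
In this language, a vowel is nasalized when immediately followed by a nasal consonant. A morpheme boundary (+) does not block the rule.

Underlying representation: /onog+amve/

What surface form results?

/o/ before nasal /n/ → [õ]
/a/ before nasal /m/ → [ã]

[õnog+ãmve]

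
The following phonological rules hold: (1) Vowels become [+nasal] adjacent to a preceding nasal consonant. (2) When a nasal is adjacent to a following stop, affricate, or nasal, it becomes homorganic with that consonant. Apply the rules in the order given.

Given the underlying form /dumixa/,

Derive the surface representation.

[dumĩxa]

Rule 1: /i/ after nasal /m/ → [ĩ]
After rule 1: dumĩxa
Rule 2: no segment meets the rule's conditions; no change.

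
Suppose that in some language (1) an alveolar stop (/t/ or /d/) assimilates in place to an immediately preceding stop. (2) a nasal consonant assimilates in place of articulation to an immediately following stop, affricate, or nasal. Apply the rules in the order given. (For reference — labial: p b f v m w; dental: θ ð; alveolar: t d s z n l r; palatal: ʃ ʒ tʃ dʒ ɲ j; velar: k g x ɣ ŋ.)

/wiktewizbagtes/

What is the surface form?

[wikkewizbagkes]

Rule 1: /t/ after /k/ (velar) → [k]
Rule 1: /t/ after /g/ (velar) → [k]
After rule 1: wikkewizbagkes
Rule 2: no segment meets the rule's conditions; no change.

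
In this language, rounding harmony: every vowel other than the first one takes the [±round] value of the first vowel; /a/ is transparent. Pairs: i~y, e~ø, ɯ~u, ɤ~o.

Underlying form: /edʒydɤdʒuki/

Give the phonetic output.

[edʒidɤdʒɯki]

/y/ harmonizes with /e/ ([-round]) → [i]
/u/ harmonizes with /e/ ([-round]) → [ɯ]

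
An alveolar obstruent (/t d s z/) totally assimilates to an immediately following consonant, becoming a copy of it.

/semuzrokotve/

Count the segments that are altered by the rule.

/z/ before /r/ → [r] (total assimilation)
/t/ before /v/ → [v] (total assimilation)
2 segments change.

2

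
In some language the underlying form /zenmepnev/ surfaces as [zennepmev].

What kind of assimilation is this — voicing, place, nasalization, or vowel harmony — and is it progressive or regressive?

place assimilation, progressive

/m/→[n] /n/→[m].
Each target copies a feature from the preceding segment, so the direction is progressive.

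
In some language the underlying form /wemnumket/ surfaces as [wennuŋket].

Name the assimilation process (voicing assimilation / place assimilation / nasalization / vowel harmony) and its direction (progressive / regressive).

place assimilation, regressive

/m/→[n] /m/→[ŋ].
Each target copies a feature from the following segment, so the direction is regressive.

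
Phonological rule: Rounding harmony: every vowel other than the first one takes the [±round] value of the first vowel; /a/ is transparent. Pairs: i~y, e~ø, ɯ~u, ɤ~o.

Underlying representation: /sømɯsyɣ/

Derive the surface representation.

[sømusyɣ]

/ɯ/ harmonizes with /ø/ ([+round]) → [u]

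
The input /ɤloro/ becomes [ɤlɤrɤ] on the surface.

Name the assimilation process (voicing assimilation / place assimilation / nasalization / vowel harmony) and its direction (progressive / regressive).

/o/→[ɤ] /o/→[ɤ].
Vowels agree with the first vowel, so the harmony is progressive.

vowel harmony, progressive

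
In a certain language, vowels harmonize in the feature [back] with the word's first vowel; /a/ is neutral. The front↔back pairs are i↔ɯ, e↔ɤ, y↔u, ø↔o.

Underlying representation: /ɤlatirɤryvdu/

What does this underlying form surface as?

/i/ harmonizes with /ɤ/ ([+back]) → [ɯ]
/y/ harmonizes with /ɤ/ ([+back]) → [u]

[ɤlatɯrɤruvdu]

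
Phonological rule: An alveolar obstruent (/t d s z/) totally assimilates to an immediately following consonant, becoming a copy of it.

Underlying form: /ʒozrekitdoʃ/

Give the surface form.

[ʒorrekiddoʃ]

/z/ before /r/ → [r] (total assimilation)
/t/ before /d/ → [d] (total assimilation)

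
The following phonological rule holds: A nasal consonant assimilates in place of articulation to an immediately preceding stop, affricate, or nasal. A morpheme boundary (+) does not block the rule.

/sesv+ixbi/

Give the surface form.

no segment meets the rule's conditions; no change.

[sesv+ixbi]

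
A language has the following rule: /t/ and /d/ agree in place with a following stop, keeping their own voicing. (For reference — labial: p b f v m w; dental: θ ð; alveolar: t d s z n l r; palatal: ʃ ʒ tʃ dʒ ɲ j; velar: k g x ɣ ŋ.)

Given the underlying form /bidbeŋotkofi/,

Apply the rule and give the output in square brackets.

/d/ before /b/ (labial) → [b]
/t/ before /k/ (velar) → [k]

[bibbeŋokkofi]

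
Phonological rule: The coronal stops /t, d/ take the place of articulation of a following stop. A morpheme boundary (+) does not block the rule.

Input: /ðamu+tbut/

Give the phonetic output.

/t/ before /b/ (labial) → [p]

[ðamu+pbut]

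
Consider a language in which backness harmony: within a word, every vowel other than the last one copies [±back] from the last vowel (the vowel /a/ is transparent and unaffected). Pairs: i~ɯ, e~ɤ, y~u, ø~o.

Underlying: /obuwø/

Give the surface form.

/o/ harmonizes with /ø/ ([-back]) → [ø]
/u/ harmonizes with /ø/ ([-back]) → [y]

[øbywø]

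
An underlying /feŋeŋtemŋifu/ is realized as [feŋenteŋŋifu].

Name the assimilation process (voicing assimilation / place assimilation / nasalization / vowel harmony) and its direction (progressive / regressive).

/ŋ/→[n] /m/→[ŋ].
Each target copies a feature from the following segment, so the direction is regressive.

place assimilation, regressive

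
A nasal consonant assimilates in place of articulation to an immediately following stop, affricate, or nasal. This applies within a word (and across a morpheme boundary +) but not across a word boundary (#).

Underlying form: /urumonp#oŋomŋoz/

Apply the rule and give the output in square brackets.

[urumomp#oŋoŋŋoz]

/n/ before /p/ (labial) → [m]
/m/ before /ŋ/ (velar) → [ŋ]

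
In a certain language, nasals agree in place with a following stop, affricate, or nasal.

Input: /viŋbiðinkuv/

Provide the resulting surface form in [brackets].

[vimbiðiŋkuv]

/ŋ/ before /b/ (labial) → [m]
/n/ before /k/ (velar) → [ŋ]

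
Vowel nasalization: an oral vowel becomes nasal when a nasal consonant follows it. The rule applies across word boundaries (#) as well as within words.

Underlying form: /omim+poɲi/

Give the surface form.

[õmĩm+põɲi]

/o/ before nasal /m/ → [õ]
/i/ before nasal /m/ → [ĩ]
/o/ before nasal /ɲ/ → [õ]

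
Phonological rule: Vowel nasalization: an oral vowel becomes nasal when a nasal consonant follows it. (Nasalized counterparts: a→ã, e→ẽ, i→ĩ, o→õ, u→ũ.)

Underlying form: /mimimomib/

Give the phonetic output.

/i/ before nasal /m/ → [ĩ]
/i/ before nasal /m/ → [ĩ]
/o/ before nasal /m/ → [õ]

[mĩmĩmõmib]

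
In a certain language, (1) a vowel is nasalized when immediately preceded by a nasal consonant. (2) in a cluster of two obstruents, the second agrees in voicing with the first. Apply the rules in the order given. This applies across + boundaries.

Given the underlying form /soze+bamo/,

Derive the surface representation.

Rule 1: /o/ after nasal /m/ → [õ]
After rule 1: soze+bamõ
Rule 2: no segment meets the rule's conditions; no change.

[soze+bamõ]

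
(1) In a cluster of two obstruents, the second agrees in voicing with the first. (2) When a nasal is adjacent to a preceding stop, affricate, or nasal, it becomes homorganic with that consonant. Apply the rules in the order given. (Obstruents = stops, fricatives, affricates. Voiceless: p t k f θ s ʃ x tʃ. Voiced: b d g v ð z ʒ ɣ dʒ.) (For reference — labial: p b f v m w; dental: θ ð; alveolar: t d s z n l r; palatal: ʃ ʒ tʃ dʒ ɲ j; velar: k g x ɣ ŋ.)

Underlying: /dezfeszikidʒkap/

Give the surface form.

Rule 1: /f/ after /z/ (voiced) → [v]
Rule 1: /z/ after /s/ (voiceless) → [s]
Rule 1: /k/ after /dʒ/ (voiced) → [g]
After rule 1: dezvessikidʒgap
Rule 2: no segment meets the rule's conditions; no change.

[dezvessikidʒgap]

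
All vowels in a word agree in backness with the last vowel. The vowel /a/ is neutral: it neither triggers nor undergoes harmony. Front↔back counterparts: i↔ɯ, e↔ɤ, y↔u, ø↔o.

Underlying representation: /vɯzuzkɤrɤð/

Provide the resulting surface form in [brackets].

no segment meets the rule's conditions; no change.

[vɯzuzkɤrɤð]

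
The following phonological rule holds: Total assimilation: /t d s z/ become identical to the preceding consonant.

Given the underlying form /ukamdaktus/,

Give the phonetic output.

/d/ after /m/ → [m] (total assimilation)
/t/ after /k/ → [k] (total assimilation)

[ukammakkus]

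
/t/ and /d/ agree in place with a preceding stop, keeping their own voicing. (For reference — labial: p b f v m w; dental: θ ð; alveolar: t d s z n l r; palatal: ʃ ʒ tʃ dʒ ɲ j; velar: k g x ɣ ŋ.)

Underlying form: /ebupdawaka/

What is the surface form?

/d/ after /p/ (labial) → [b]

[ebupbawaka]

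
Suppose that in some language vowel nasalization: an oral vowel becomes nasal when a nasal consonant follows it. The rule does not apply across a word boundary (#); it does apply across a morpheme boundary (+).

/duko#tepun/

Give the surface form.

[duko#tepũn]

/u/ before nasal /n/ → [ũ]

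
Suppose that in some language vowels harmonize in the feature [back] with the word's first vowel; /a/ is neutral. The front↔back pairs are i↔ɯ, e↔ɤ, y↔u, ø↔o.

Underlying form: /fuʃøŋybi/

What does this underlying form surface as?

[fuʃoŋubɯ]

/ø/ harmonizes with /u/ ([+back]) → [o]
/y/ harmonizes with /u/ ([+back]) → [u]
/i/ harmonizes with /u/ ([+back]) → [ɯ]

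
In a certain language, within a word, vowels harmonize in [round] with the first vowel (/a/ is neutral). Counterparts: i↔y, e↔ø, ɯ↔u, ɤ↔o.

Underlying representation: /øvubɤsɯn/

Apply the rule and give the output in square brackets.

[øvubosun]

/ɤ/ harmonizes with /ø/ ([+round]) → [o]
/ɯ/ harmonizes with /ø/ ([+round]) → [u]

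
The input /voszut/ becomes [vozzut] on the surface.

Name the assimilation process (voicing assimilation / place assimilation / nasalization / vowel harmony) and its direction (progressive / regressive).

/s/→[z].
Each target copies a feature from the following segment, so the direction is regressive.

voicing assimilation, regressive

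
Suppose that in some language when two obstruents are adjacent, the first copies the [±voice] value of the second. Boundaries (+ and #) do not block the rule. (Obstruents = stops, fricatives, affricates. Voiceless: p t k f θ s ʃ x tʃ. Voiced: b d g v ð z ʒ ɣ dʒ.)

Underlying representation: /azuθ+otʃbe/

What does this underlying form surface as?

[azuθ+odʒbe]

/tʃ/ before /b/ (voiced) → [dʒ]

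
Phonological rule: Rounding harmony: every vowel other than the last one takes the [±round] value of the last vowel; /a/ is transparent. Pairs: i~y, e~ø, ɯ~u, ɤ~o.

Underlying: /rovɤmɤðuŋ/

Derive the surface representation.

/ɤ/ harmonizes with /u/ ([+round]) → [o]
/ɤ/ harmonizes with /u/ ([+round]) → [o]

[rovomoðuŋ]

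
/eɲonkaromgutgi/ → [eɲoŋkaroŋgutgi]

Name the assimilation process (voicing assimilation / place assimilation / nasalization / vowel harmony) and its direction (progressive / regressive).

place assimilation, regressive

/n/→[ŋ] /m/→[ŋ].
Each target copies a feature from the following segment, so the direction is regressive.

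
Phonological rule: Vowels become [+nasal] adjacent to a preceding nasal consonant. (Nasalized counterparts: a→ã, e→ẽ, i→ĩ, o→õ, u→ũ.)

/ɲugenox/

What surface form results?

/u/ after nasal /ɲ/ → [ũ]
/o/ after nasal /n/ → [õ]

[ɲũgenõx]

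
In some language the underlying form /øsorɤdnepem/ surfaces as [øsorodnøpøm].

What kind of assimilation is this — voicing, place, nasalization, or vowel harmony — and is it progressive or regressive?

vowel harmony, progressive

/ɤ/→[o] /e/→[ø] /e/→[ø].
Vowels agree with the first vowel, so the harmony is progressive.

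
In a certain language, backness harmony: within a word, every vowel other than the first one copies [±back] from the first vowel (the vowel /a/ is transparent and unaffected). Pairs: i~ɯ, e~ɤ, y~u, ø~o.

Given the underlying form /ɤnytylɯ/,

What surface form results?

/y/ harmonizes with /ɤ/ ([+back]) → [u]
/y/ harmonizes with /ɤ/ ([+back]) → [u]

[ɤnutulɯ]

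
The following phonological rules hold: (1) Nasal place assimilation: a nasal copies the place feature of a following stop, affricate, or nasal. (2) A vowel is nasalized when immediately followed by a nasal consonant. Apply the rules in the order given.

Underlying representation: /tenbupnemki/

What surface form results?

Rule 1: /n/ before /b/ (labial) → [m]
Rule 1: /m/ before /k/ (velar) → [ŋ]
After rule 1: tembupneŋki
Rule 2: /e/ before nasal /m/ → [ẽ]
Rule 2: /e/ before nasal /ŋ/ → [ẽ]

[tẽmbupnẽŋki]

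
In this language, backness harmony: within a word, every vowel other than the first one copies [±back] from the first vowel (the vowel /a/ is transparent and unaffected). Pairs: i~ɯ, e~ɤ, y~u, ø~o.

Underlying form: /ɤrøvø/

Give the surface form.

[ɤrovo]

/ø/ harmonizes with /ɤ/ ([+back]) → [o]
/ø/ harmonizes with /ɤ/ ([+back]) → [o]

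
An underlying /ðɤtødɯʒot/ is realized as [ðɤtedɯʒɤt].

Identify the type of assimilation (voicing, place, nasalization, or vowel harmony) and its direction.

vowel harmony, progressive

/ø/→[e] /o/→[ɤ].
Vowels agree with the first vowel, so the harmony is progressive.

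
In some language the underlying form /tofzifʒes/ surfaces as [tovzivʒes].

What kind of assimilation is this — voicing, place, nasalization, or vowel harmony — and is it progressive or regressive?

/f/→[v] /f/→[v].
Each target copies a feature from the following segment, so the direction is regressive.

voicing assimilation, regressive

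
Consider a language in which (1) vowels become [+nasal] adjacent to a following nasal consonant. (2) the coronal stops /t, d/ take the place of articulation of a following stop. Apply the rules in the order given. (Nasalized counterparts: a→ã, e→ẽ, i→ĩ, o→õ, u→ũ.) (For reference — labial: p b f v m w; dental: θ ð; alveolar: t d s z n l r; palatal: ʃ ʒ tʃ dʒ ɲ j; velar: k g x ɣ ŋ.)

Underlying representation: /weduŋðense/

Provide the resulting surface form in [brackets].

[wedũŋðẽnse]

Rule 1: /u/ before nasal /ŋ/ → [ũ]
Rule 1: /e/ before nasal /n/ → [ẽ]
After rule 1: wedũŋðẽnse
Rule 2: no segment meets the rule's conditions; no change.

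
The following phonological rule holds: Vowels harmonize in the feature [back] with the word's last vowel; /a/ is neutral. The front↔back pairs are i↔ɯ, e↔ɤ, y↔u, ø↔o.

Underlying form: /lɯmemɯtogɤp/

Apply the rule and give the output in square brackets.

[lɯmɤmɯtogɤp]

/e/ harmonizes with /ɤ/ ([+back]) → [ɤ]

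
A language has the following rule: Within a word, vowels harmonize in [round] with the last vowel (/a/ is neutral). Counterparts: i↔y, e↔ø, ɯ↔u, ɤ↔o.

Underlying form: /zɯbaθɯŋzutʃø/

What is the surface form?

/ɯ/ harmonizes with /ø/ ([+round]) → [u]
/ɯ/ harmonizes with /ø/ ([+round]) → [u]

[zubaθuŋzutʃø]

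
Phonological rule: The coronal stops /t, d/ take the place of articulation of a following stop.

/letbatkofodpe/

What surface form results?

/t/ before /b/ (labial) → [p]
/t/ before /k/ (velar) → [k]
/d/ before /p/ (labial) → [b]

[lepbakkofobpe]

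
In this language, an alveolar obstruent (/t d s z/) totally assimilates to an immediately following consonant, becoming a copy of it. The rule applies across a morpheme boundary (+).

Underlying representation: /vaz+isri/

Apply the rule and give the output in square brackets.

/s/ before /r/ → [r] (total assimilation)

[vaz+irri]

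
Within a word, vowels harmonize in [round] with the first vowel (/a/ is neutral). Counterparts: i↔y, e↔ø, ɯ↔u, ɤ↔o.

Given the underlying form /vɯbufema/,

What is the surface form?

[vɯbɯfema]

/u/ harmonizes with /ɯ/ ([-round]) → [ɯ]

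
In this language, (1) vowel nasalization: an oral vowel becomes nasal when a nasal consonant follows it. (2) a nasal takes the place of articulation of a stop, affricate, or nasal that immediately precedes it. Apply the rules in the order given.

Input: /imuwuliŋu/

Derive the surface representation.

[ĩmuwulĩŋu]

Rule 1: /i/ before nasal /m/ → [ĩ]
Rule 1: /i/ before nasal /ŋ/ → [ĩ]
After rule 1: ĩmuwulĩŋu
Rule 2: no segment meets the rule's conditions; no change.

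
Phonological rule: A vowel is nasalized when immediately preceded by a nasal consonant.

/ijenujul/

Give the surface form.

/u/ after nasal /n/ → [ũ]

[ijenũjul]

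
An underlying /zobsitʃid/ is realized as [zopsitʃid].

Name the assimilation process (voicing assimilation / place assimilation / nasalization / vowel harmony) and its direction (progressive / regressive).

voicing assimilation, regressive

/b/→[p].
Each target copies a feature from the following segment, so the direction is regressive.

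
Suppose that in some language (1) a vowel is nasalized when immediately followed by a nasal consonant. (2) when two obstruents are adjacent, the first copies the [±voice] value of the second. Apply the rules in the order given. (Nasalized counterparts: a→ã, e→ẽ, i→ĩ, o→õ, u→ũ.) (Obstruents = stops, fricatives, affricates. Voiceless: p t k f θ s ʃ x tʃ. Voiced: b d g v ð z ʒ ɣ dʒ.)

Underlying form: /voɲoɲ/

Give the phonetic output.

[võɲõɲ]

Rule 1: /o/ before nasal /ɲ/ → [õ]
Rule 1: /o/ before nasal /ɲ/ → [õ]
After rule 1: võɲõɲ
Rule 2: no segment meets the rule's conditions; no change.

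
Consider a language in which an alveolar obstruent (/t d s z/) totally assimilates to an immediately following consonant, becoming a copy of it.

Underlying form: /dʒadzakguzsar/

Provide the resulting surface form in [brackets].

[dʒazzakgussar]

/d/ before /z/ → [z] (total assimilation)
/z/ before /s/ → [s] (total assimilation)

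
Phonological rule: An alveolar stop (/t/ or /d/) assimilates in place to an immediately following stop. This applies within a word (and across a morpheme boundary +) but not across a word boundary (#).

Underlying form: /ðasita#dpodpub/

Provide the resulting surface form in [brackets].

[ðasita#bpobpub]

/d/ before /p/ (labial) → [b]
/d/ before /p/ (labial) → [b]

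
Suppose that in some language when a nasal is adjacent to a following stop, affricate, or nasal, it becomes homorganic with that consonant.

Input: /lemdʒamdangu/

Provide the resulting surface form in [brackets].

[leɲdʒandaŋgu]

/m/ before /dʒ/ (palatal) → [ɲ]
/m/ before /d/ (alveolar) → [n]
/n/ before /g/ (velar) → [ŋ]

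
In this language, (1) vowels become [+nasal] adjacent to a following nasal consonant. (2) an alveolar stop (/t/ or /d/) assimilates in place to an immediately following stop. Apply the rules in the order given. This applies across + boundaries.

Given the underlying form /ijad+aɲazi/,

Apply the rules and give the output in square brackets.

[ijad+ãɲazi]

Rule 1: /a/ before nasal /ɲ/ → [ã]
After rule 1: ijad+ãɲazi
Rule 2: no segment meets the rule's conditions; no change.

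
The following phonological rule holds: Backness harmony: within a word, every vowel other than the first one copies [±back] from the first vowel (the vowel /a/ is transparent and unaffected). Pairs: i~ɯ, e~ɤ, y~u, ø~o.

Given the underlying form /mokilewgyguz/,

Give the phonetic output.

[mokɯlɤwguguz]

/i/ harmonizes with /o/ ([+back]) → [ɯ]
/e/ harmonizes with /o/ ([+back]) → [ɤ]
/y/ harmonizes with /o/ ([+back]) → [u]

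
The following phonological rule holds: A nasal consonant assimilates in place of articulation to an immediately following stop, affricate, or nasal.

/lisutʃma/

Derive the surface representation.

[lisutʃma]

no segment meets the rule's conditions; no change.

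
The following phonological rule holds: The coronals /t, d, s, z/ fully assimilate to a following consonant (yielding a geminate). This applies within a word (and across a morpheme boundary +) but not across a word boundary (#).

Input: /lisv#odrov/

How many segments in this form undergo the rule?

2

/s/ before /v/ → [v] (total assimilation)
/d/ before /r/ → [r] (total assimilation)
2 segments change.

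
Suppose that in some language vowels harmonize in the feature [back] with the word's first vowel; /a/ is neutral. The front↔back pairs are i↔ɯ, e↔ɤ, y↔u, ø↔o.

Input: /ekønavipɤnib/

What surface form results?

/ɤ/ harmonizes with /e/ ([-back]) → [e]

[ekønavipenib]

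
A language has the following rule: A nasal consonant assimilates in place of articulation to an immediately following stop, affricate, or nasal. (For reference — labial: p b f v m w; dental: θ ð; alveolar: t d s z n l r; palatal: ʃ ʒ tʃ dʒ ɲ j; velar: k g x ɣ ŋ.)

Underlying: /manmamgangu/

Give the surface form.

[mammaŋgaŋgu]

/n/ before /m/ (labial) → [m]
/m/ before /g/ (velar) → [ŋ]
/n/ before /g/ (velar) → [ŋ]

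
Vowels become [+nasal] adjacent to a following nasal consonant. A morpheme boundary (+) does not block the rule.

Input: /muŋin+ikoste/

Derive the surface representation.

/u/ before nasal /ŋ/ → [ũ]
/i/ before nasal /n/ → [ĩ]

[mũŋĩn+ikoste]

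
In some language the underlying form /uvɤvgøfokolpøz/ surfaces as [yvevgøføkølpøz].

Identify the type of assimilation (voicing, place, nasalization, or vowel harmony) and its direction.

vowel harmony, regressive

/u/→[y] /ɤ/→[e] /o/→[ø] /o/→[ø].
Vowels agree with the last vowel, so the harmony is regressive.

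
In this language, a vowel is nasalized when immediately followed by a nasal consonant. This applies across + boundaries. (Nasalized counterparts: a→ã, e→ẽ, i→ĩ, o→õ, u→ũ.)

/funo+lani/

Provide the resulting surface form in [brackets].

/u/ before nasal /n/ → [ũ]
/a/ before nasal /n/ → [ã]

[fũno+lãni]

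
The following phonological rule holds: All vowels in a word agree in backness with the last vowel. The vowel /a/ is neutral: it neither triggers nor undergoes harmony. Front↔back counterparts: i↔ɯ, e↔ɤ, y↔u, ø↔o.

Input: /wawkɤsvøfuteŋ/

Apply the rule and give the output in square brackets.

/ɤ/ harmonizes with /e/ ([-back]) → [e]
/u/ harmonizes with /e/ ([-back]) → [y]

[wawkesvøfyteŋ]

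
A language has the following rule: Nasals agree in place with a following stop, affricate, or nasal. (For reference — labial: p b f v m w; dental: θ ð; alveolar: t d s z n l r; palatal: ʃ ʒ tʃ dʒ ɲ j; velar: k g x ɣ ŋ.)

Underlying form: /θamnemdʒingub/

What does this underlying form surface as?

/m/ before /n/ (alveolar) → [n]
/m/ before /dʒ/ (palatal) → [ɲ]
/n/ before /g/ (velar) → [ŋ]

[θanneɲdʒiŋgub]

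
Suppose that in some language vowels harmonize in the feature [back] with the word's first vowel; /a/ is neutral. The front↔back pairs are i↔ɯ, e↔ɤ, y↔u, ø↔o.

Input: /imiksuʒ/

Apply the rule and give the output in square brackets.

[imiksyʒ]

/u/ harmonizes with /i/ ([-back]) → [y]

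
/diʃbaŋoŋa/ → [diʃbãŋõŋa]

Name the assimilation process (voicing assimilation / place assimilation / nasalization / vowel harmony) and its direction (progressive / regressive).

nasalization, regressive

/a/→[ã] /o/→[õ].
Each target copies a feature from the following segment, so the direction is regressive.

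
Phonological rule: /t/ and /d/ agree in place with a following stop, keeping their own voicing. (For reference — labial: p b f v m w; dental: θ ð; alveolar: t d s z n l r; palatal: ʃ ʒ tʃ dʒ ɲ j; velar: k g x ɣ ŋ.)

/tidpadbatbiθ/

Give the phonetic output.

/d/ before /p/ (labial) → [b]
/d/ before /b/ (labial) → [b]
/t/ before /b/ (labial) → [p]

[tibpabbapbiθ]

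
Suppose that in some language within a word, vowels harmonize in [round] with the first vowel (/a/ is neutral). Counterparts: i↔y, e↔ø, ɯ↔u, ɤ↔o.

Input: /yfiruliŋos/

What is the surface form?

/i/ harmonizes with /y/ ([+round]) → [y]
/i/ harmonizes with /y/ ([+round]) → [y]

[yfyrulyŋos]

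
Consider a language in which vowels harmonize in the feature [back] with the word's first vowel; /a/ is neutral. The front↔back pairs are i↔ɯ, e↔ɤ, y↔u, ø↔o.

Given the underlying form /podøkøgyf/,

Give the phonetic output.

[podokoguf]

/ø/ harmonizes with /o/ ([+back]) → [o]
/ø/ harmonizes with /o/ ([+back]) → [o]
/y/ harmonizes with /o/ ([+back]) → [u]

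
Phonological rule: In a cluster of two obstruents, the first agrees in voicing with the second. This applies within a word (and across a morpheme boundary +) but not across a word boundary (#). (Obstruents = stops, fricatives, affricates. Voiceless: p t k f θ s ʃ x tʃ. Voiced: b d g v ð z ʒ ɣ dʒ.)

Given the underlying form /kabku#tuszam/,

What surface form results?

[kapku#tuzzam]

/b/ before /k/ (voiceless) → [p]
/s/ before /z/ (voiced) → [z]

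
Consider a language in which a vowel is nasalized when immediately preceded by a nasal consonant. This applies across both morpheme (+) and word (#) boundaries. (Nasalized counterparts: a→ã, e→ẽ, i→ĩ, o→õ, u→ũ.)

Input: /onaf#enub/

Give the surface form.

[onãf#enũb]

/a/ after nasal /n/ → [ã]
/u/ after nasal /n/ → [ũ]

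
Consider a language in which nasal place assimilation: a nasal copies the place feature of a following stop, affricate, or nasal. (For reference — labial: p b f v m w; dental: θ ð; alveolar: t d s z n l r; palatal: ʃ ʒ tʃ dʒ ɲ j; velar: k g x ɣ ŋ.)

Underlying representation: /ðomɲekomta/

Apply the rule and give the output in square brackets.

/m/ before /ɲ/ (palatal) → [ɲ]
/m/ before /t/ (alveolar) → [n]

[ðoɲɲekonta]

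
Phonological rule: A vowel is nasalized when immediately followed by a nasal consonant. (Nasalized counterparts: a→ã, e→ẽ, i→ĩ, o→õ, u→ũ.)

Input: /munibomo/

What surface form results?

[mũnibõmo]

/u/ before nasal /n/ → [ũ]
/o/ before nasal /m/ → [õ]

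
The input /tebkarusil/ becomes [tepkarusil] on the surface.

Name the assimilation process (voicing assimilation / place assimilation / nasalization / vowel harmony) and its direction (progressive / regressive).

voicing assimilation, regressive

/b/→[p].
Each target copies a feature from the following segment, so the direction is regressive.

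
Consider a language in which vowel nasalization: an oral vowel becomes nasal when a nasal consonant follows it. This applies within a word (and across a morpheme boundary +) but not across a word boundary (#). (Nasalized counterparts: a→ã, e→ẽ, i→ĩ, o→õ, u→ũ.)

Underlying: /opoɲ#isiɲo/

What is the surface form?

/o/ before nasal /ɲ/ → [õ]
/i/ before nasal /ɲ/ → [ĩ]

[opõɲ#isĩɲo]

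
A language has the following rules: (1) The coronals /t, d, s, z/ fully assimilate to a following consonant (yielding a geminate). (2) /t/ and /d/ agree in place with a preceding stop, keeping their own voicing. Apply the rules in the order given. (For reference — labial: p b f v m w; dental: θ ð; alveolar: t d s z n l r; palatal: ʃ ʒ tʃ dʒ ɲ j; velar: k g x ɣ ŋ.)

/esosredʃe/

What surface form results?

Rule 1: /s/ before /r/ → [r] (total assimilation)
Rule 1: /d/ before /ʃ/ → [ʃ] (total assimilation)
After rule 1: esorreʃʃe
Rule 2: no segment meets the rule's conditions; no change.

[esorreʃʃe]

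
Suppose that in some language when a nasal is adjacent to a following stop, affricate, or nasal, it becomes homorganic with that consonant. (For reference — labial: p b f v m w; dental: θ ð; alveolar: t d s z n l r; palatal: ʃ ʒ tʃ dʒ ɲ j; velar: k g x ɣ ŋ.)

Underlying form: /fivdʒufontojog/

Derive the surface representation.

no segment meets the rule's conditions; no change.

[fivdʒufontojog]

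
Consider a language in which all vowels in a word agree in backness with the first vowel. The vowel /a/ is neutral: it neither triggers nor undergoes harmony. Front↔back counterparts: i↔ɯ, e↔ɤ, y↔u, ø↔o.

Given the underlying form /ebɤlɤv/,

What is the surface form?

/ɤ/ harmonizes with /e/ ([-back]) → [e]
/ɤ/ harmonizes with /e/ ([-back]) → [e]

[ebelev]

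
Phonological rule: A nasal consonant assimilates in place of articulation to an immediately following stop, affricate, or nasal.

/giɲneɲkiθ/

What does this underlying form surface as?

[ginneŋkiθ]

/ɲ/ before /n/ (alveolar) → [n]
/ɲ/ before /k/ (velar) → [ŋ]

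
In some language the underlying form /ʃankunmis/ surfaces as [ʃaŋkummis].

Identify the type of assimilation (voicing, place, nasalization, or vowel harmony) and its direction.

place assimilation, regressive

/n/→[ŋ] /n/→[m].
Each target copies a feature from the following segment, so the direction is regressive.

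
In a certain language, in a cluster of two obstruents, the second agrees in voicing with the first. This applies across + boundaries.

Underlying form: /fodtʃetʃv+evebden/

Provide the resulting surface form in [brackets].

/tʃ/ after /d/ (voiced) → [dʒ]
/v/ after /tʃ/ (voiceless) → [f]

[foddʒetʃf+evebden]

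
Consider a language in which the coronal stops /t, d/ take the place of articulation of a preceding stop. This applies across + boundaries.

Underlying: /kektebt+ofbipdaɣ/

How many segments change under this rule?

/t/ after /k/ (velar) → [k]
/t/ after /b/ (labial) → [p]
/d/ after /p/ (labial) → [b]
3 segments change.

3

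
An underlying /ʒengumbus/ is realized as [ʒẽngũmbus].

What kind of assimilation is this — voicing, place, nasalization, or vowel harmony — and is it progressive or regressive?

/e/→[ẽ] /u/→[ũ].
Each target copies a feature from the following segment, so the direction is regressive.

nasalization, regressive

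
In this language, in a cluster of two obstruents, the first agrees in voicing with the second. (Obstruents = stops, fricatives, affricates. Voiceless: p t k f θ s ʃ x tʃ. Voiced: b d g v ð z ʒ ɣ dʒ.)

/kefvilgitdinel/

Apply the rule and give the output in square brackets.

/f/ before /v/ (voiced) → [v]
/t/ before /d/ (voiced) → [d]

[kevvilgiddinel]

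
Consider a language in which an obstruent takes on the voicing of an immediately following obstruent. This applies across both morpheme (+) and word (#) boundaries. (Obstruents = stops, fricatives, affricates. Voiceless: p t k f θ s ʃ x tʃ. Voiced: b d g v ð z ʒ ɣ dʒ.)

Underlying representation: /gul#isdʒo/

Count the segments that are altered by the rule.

1

/s/ before /dʒ/ (voiced) → [z]
1 segment changes.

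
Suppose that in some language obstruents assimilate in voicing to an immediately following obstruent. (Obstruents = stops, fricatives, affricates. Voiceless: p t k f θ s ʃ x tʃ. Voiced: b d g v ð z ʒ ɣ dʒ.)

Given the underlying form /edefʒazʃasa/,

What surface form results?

[edevʒasʃasa]

/f/ before /ʒ/ (voiced) → [v]
/z/ before /ʃ/ (voiceless) → [s]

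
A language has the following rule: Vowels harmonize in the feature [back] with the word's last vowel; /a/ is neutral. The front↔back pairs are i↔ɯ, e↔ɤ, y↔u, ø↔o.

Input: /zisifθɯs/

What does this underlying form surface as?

[zɯsɯfθɯs]

/i/ harmonizes with /ɯ/ ([+back]) → [ɯ]
/i/ harmonizes with /ɯ/ ([+back]) → [ɯ]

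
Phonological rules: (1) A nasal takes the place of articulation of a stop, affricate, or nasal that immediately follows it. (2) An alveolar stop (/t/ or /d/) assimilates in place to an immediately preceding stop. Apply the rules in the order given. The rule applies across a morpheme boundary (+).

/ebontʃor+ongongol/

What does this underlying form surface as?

Rule 1: /n/ before /tʃ/ (palatal) → [ɲ]
Rule 1: /n/ before /g/ (velar) → [ŋ]
Rule 1: /n/ before /g/ (velar) → [ŋ]
After rule 1: eboɲtʃor+oŋgoŋgol
Rule 2: no segment meets the rule's conditions; no change.

[eboɲtʃor+oŋgoŋgol]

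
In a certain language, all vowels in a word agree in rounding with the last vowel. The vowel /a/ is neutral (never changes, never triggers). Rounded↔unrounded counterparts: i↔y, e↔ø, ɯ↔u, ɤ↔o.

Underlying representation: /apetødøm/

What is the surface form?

/e/ harmonizes with /ø/ ([+round]) → [ø]

[apøtødøm]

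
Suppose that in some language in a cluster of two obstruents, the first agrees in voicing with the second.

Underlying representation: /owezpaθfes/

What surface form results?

/z/ before /p/ (voiceless) → [s]

[owespaθfes]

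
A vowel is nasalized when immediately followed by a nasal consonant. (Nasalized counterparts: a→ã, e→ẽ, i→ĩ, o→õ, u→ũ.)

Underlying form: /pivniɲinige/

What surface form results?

[pivnĩɲĩnige]

/i/ before nasal /ɲ/ → [ĩ]
/i/ before nasal /n/ → [ĩ]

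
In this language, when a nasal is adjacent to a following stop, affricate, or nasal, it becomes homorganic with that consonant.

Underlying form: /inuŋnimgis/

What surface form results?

/ŋ/ before /n/ (alveolar) → [n]
/m/ before /g/ (velar) → [ŋ]

[inunniŋgis]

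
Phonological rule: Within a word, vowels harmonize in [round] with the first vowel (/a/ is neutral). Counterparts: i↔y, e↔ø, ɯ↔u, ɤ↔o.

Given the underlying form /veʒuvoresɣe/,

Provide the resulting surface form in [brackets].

[veʒɯvɤresɣe]

/u/ harmonizes with /e/ ([-round]) → [ɯ]
/o/ harmonizes with /e/ ([-round]) → [ɤ]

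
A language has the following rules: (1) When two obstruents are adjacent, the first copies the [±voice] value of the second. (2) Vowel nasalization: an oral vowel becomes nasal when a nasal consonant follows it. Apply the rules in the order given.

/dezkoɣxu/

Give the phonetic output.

Rule 1: /z/ before /k/ (voiceless) → [s]
Rule 1: /ɣ/ before /x/ (voiceless) → [x]
After rule 1: deskoxxu
Rule 2: no segment meets the rule's conditions; no change.

[deskoxxu]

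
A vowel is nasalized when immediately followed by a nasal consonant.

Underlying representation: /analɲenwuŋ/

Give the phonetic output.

/a/ before nasal /n/ → [ã]
/e/ before nasal /n/ → [ẽ]
/u/ before nasal /ŋ/ → [ũ]

[ãnalɲẽnwũŋ]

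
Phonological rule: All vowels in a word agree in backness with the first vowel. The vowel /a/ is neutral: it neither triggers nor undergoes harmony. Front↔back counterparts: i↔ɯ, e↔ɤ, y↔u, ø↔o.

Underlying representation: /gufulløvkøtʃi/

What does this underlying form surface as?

/ø/ harmonizes with /u/ ([+back]) → [o]
/ø/ harmonizes with /u/ ([+back]) → [o]
/i/ harmonizes with /u/ ([+back]) → [ɯ]

[gufullovkotʃɯ]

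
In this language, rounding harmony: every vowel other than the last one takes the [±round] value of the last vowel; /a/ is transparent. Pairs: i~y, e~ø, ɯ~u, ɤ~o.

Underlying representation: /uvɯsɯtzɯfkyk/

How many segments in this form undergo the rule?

3

/ɯ/ harmonizes with /y/ ([+round]) → [u]
/ɯ/ harmonizes with /y/ ([+round]) → [u]
/ɯ/ harmonizes with /y/ ([+round]) → [u]
3 segments change.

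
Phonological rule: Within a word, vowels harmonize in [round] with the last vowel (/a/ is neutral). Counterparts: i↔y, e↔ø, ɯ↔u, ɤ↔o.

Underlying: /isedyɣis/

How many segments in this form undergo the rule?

/y/ harmonizes with /i/ ([-round]) → [i]
1 segment changes.

1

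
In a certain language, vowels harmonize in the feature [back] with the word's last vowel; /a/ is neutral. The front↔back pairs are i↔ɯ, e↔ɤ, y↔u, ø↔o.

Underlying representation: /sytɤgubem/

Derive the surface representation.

/ɤ/ harmonizes with /e/ ([-back]) → [e]
/u/ harmonizes with /e/ ([-back]) → [y]

[sytegybem]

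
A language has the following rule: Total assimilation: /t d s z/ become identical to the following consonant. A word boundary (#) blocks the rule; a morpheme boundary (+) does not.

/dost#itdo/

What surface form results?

/s/ before /t/ → [t] (total assimilation)
/t/ before /d/ → [d] (total assimilation)

[dott#iddo]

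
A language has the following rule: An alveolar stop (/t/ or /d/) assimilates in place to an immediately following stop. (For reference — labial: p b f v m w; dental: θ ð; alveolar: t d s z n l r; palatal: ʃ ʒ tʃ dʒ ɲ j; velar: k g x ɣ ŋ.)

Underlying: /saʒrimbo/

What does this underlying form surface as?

no segment meets the rule's conditions; no change.

[saʒrimbo]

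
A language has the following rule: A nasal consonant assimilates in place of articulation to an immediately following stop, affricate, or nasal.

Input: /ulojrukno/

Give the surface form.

no segment meets the rule's conditions; no change.

[ulojrukno]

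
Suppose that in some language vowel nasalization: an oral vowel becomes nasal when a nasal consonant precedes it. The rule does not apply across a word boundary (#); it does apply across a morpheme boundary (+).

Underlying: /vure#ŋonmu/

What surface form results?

[vure#ŋõnmũ]

/o/ after nasal /ŋ/ → [õ]
/u/ after nasal /m/ → [ũ]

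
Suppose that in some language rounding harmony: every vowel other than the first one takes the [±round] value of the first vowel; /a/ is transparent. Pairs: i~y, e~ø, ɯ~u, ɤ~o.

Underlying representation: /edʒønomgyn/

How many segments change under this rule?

/ø/ harmonizes with /e/ ([-round]) → [e]
/o/ harmonizes with /e/ ([-round]) → [ɤ]
/y/ harmonizes with /e/ ([-round]) → [i]
3 segments change.

3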